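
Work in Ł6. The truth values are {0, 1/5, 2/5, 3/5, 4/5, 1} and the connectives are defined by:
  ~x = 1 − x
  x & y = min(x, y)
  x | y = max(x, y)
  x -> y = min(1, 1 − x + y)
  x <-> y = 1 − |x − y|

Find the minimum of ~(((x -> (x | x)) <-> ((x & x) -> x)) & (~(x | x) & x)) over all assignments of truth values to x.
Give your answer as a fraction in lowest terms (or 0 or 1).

3/5

Take x = 2/5:
x | x = 2/5 | 2/5 = 2/5
x -> (x | x) = 2/5 -> 2/5 = 1
x & x = 2/5 & 2/5 = 2/5
(x & x) -> x = 2/5 -> 2/5 = 1
(x -> (x | x)) <-> ((x & x) -> x) = 1 <-> 1 = 1
x | x = 2/5 | 2/5 = 2/5
~(x | x) = ~2/5 = 3/5
~(x | x) & x = 3/5 & 2/5 = 2/5
((x -> (x | x)) <-> ((x & x) -> x)) & (~(x | x) & x) = 1 & 2/5 = 2/5
~(((x -> (x | x)) <-> ((x & x) -> x)) & (~(x | x) & x)) = ~2/5 = 3/5
No assignment yields a value below 3/5, so this is the minimum.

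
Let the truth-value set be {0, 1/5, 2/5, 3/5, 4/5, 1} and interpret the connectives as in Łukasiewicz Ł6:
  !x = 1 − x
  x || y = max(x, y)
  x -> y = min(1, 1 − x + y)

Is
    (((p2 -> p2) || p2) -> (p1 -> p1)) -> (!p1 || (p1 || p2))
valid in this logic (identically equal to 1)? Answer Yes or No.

No

Counterexample: take p1 = 1/5, p2 = 0.
p2 -> p2 = 0 -> 0 = 1
(p2 -> p2) || p2 = 1 || 0 = 1
p1 -> p1 = 1/5 -> 1/5 = 1
((p2 -> p2) || p2) -> (p1 -> p1) = 1 -> 1 = 1
!p1 = !1/5 = 4/5
p1 || p2 = 1/5 || 0 = 1/5
!p1 || (p1 || p2) = 4/5 || 1/5 = 4/5
(((p2 -> p2) || p2) -> (p1 -> p1)) -> (!p1 || (p1 || p2)) = 1 -> 4/5 = 4/5
This gives 4/5 ≠ 1.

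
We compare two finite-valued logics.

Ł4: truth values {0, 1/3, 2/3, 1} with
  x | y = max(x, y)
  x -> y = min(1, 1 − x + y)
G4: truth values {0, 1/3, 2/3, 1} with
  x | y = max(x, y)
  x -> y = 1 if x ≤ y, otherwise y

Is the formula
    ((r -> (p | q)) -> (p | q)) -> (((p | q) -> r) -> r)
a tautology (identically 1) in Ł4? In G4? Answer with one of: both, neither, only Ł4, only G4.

only Ł4

In Ł4: every assignment gives 1 — tautology.
In G4: at p = 0, q = 0, r = 1/3 the value is 1/3 — not a tautology.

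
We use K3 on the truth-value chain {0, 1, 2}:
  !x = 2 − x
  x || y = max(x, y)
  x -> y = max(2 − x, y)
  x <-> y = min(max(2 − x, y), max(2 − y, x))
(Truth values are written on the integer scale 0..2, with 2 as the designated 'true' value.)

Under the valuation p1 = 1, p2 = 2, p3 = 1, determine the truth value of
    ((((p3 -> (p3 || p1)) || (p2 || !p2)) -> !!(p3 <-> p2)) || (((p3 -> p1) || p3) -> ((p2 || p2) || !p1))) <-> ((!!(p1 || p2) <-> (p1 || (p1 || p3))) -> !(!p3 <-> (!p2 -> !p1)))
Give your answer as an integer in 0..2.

1

p3 || p1 = 1 || 1 = 1
p3 -> (p3 || p1) = 1 -> 1 = 1
!p2 = !2 = 0
p2 || !p2 = 2 || 0 = 2
(p3 -> (p3 || p1)) || (p2 || !p2) = 1 || 2 = 2
p3 <-> p2 = 1 <-> 2 = 1
!(p3 <-> p2) = !1 = 1
!!(p3 <-> p2) = !1 = 1
((p3 -> (p3 || p1)) || (p2 || !p2)) -> !!(p3 <-> p2) = 2 -> 1 = 1
p3 -> p1 = 1 -> 1 = 1
(p3 -> p1) || p3 = 1 || 1 = 1
p2 || p2 = 2 || 2 = 2
!p1 = !1 = 1
(p2 || p2) || !p1 = 2 || 1 = 2
((p3 -> p1) || p3) -> ((p2 || p2) || !p1) = 1 -> 2 = 2
(((p3 -> (p3 || p1)) || (p2 || !p2)) -> !!(p3 <-> p2)) || (((p3 -> p1) || p3) -> ((p2 || p2) || !p1)) = 1 || 2 = 2
p1 || p2 = 1 || 2 = 2
!(p1 || p2) = !2 = 0
!!(p1 || p2) = !0 = 2
p1 || p3 = 1 || 1 = 1
p1 || (p1 || p3) = 1 || 1 = 1
!!(p1 || p2) <-> (p1 || (p1 || p3)) = 2 <-> 1 = 1
!p3 = !1 = 1
!p2 = !2 = 0
!p1 = !1 = 1
!p2 -> !p1 = 0 -> 1 = 2
!p3 <-> (!p2 -> !p1) = 1 <-> 2 = 1
!(!p3 <-> (!p2 -> !p1)) = !1 = 1
(!!(p1 || p2) <-> (p1 || (p1 || p3))) -> !(!p3 <-> (!p2 -> !p1)) = 1 -> 1 = 1
((((p3 -> (p3 || p1)) || (p2 || !p2)) -> !!(p3 <-> p2)) || (((p3 -> p1) || p3) -> ((p2 || p2) || !p1))) <-> ((!!(p1 || p2) <-> (p1 || (p1 || p3))) -> !(!p3 <-> (!p2 -> !p1))) = 2 <-> 1 = 1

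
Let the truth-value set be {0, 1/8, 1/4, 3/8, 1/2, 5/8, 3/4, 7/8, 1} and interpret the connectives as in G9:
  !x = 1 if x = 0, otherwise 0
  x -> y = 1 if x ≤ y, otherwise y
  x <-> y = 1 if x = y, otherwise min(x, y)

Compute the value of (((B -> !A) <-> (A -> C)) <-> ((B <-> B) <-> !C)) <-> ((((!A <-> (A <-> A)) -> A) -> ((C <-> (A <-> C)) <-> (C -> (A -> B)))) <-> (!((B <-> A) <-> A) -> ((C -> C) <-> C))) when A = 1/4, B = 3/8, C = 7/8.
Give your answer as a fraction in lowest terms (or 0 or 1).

1/4

!A = !1/4 = 0
B -> !A = 3/8 -> 0 = 0
A -> C = 1/4 -> 7/8 = 1
(B -> !A) <-> (A -> C) = 0 <-> 1 = 0
B <-> B = 3/8 <-> 3/8 = 1
!C = !7/8 = 0
(B <-> B) <-> !C = 1 <-> 0 = 0
((B -> !A) <-> (A -> C)) <-> ((B <-> B) <-> !C) = 0 <-> 0 = 1
!A = !1/4 = 0
A <-> A = 1/4 <-> 1/4 = 1
!A <-> (A <-> A) = 0 <-> 1 = 0
(!A <-> (A <-> A)) -> A = 0 -> 1/4 = 1
A <-> C = 1/4 <-> 7/8 = 1/4
C <-> (A <-> C) = 7/8 <-> 1/4 = 1/4
A -> B = 1/4 -> 3/8 = 1
C -> (A -> B) = 7/8 -> 1 = 1
(C <-> (A <-> C)) <-> (C -> (A -> B)) = 1/4 <-> 1 = 1/4
((!A <-> (A <-> A)) -> A) -> ((C <-> (A <-> C)) <-> (C -> (A -> B))) = 1 -> 1/4 = 1/4
B <-> A = 3/8 <-> 1/4 = 1/4
(B <-> A) <-> A = 1/4 <-> 1/4 = 1
!((B <-> A) <-> A) = !1 = 0
C -> C = 7/8 -> 7/8 = 1
(C -> C) <-> C = 1 <-> 7/8 = 7/8
!((B <-> A) <-> A) -> ((C -> C) <-> C) = 0 -> 7/8 = 1
(((!A <-> (A <-> A)) -> A) -> ((C <-> (A <-> C)) <-> (C -> (A -> B)))) <-> (!((B <-> A) <-> A) -> ((C -> C) <-> C)) = 1/4 <-> 1 = 1/4
(((B -> !A) <-> (A -> C)) <-> ((B <-> B) <-> !C)) <-> ((((!A <-> (A <-> A)) -> A) -> ((C <-> (A <-> C)) <-> (C -> (A -> B)))) <-> (!((B <-> A) <-> A) -> ((C -> C) <-> C))) = 1 <-> 1/4 = 1/4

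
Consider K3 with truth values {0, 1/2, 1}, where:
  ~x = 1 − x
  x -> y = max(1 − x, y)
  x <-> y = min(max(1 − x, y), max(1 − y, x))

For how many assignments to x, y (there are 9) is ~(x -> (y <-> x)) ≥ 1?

x = 0, y = 0 ↦ 0  <
x = 0, y = 1/2 ↦ 0  <
x = 0, y = 1 ↦ 0  <
x = 1/2, y = 0 ↦ 1/2  <
x = 1/2, y = 1/2 ↦ 1/2  <
x = 1/2, y = 1 ↦ 1/2  <
x = 1, y = 0 ↦ 1  ≥
x = 1, y = 1/2 ↦ 1/2  <
x = 1, y = 1 ↦ 0  <
So 1 of the 9 assignments meets the threshold.

1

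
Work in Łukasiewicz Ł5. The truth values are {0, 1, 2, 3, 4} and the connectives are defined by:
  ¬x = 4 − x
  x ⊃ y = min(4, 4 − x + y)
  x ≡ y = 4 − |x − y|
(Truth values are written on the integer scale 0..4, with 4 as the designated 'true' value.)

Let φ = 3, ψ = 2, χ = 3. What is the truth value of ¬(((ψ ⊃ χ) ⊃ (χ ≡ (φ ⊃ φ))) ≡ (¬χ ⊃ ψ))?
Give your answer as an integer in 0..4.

ψ ⊃ χ = 2 ⊃ 3 = 4
φ ⊃ φ = 3 ⊃ 3 = 4
χ ≡ (φ ⊃ φ) = 3 ≡ 4 = 3
(ψ ⊃ χ) ⊃ (χ ≡ (φ ⊃ φ)) = 4 ⊃ 3 = 3
¬χ = ¬3 = 1
¬χ ⊃ ψ = 1 ⊃ 2 = 4
((ψ ⊃ χ) ⊃ (χ ≡ (φ ⊃ φ))) ≡ (¬χ ⊃ ψ) = 3 ≡ 4 = 3
¬(((ψ ⊃ χ) ⊃ (χ ≡ (φ ⊃ φ))) ≡ (¬χ ⊃ ψ)) = ¬3 = 1

1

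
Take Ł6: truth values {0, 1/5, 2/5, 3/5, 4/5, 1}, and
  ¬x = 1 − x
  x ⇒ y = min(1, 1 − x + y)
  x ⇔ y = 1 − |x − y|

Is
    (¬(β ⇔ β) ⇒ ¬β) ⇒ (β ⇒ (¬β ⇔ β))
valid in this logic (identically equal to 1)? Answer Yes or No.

Counterexample: take β = 4/5.
β ⇔ β = 4/5 ⇔ 4/5 = 1
¬(β ⇔ β) = ¬1 = 0
¬β = ¬4/5 = 1/5
¬(β ⇔ β) ⇒ ¬β = 0 ⇒ 1/5 = 1
¬β = ¬4/5 = 1/5
¬β ⇔ β = 1/5 ⇔ 4/5 = 2/5
β ⇒ (¬β ⇔ β) = 4/5 ⇒ 2/5 = 3/5
(¬(β ⇔ β) ⇒ ¬β) ⇒ (β ⇒ (¬β ⇔ β)) = 1 ⇒ 3/5 = 3/5
This gives 3/5 ≠ 1.

No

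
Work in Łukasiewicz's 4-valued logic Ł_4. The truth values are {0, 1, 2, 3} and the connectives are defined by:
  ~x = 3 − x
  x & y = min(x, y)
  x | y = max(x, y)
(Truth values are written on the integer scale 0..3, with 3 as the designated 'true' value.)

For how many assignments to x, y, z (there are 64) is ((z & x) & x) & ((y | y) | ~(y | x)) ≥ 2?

value 3: 1 assignment (counts)
value 2: 7 assignments (counts)
value 1: 25 assignments
value 0: 31 assignments
So 8 of the 64 assignments meet the threshold.

8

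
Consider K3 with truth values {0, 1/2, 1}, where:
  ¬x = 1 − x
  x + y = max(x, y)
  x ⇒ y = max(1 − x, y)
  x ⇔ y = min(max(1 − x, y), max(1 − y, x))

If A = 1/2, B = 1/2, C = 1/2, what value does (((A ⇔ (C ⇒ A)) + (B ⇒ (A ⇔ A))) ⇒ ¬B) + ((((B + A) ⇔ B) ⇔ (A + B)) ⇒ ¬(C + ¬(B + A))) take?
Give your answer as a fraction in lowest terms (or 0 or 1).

1/2

C ⇒ A = 1/2 ⇒ 1/2 = 1/2
A ⇔ (C ⇒ A) = 1/2 ⇔ 1/2 = 1/2
A ⇔ A = 1/2 ⇔ 1/2 = 1/2
B ⇒ (A ⇔ A) = 1/2 ⇒ 1/2 = 1/2
(A ⇔ (C ⇒ A)) + (B ⇒ (A ⇔ A)) = 1/2 + 1/2 = 1/2
¬B = ¬1/2 = 1/2
((A ⇔ (C ⇒ A)) + (B ⇒ (A ⇔ A))) ⇒ ¬B = 1/2 ⇒ 1/2 = 1/2
B + A = 1/2 + 1/2 = 1/2
(B + A) ⇔ B = 1/2 ⇔ 1/2 = 1/2
A + B = 1/2 + 1/2 = 1/2
((B + A) ⇔ B) ⇔ (A + B) = 1/2 ⇔ 1/2 = 1/2
B + A = 1/2 + 1/2 = 1/2
¬(B + A) = ¬1/2 = 1/2
C + ¬(B + A) = 1/2 + 1/2 = 1/2
¬(C + ¬(B + A)) = ¬1/2 = 1/2
(((B + A) ⇔ B) ⇔ (A + B)) ⇒ ¬(C + ¬(B + A)) = 1/2 ⇒ 1/2 = 1/2
(((A ⇔ (C ⇒ A)) + (B ⇒ (A ⇔ A))) ⇒ ¬B) + ((((B + A) ⇔ B) ⇔ (A + B)) ⇒ ¬(C + ¬(B + A))) = 1/2 + 1/2 = 1/2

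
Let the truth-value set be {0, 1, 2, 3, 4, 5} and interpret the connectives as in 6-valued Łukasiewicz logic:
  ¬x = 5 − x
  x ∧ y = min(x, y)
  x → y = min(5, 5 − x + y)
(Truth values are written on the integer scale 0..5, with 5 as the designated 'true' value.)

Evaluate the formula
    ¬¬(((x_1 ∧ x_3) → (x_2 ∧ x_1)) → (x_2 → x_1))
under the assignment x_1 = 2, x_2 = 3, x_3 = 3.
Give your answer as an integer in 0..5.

4

x_1 ∧ x_3 = 2 ∧ 3 = 2
x_2 ∧ x_1 = 3 ∧ 2 = 2
(x_1 ∧ x_3) → (x_2 ∧ x_1) = 2 → 2 = 5
x_2 → x_1 = 3 → 2 = 4
((x_1 ∧ x_3) → (x_2 ∧ x_1)) → (x_2 → x_1) = 5 → 4 = 4
¬(((x_1 ∧ x_3) → (x_2 ∧ x_1)) → (x_2 → x_1)) = ¬4 = 1
¬¬(((x_1 ∧ x_3) → (x_2 ∧ x_1)) → (x_2 → x_1)) = ¬1 = 4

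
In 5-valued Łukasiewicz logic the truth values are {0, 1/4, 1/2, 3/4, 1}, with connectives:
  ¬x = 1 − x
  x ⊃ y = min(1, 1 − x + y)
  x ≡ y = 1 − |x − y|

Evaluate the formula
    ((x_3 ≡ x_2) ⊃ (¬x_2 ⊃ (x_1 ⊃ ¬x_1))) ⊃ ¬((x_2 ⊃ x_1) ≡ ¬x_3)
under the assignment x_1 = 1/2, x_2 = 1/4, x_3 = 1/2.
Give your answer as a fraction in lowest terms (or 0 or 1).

x_3 ≡ x_2 = 1/2 ≡ 1/4 = 3/4
¬x_2 = ¬1/4 = 3/4
¬x_1 = ¬1/2 = 1/2
x_1 ⊃ ¬x_1 = 1/2 ⊃ 1/2 = 1
¬x_2 ⊃ (x_1 ⊃ ¬x_1) = 3/4 ⊃ 1 = 1
(x_3 ≡ x_2) ⊃ (¬x_2 ⊃ (x_1 ⊃ ¬x_1)) = 3/4 ⊃ 1 = 1
x_2 ⊃ x_1 = 1/4 ⊃ 1/2 = 1
¬x_3 = ¬1/2 = 1/2
(x_2 ⊃ x_1) ≡ ¬x_3 = 1 ≡ 1/2 = 1/2
¬((x_2 ⊃ x_1) ≡ ¬x_3) = ¬1/2 = 1/2
((x_3 ≡ x_2) ⊃ (¬x_2 ⊃ (x_1 ⊃ ¬x_1))) ⊃ ¬((x_2 ⊃ x_1) ≡ ¬x_3) = 1 ⊃ 1/2 = 1/2

1/2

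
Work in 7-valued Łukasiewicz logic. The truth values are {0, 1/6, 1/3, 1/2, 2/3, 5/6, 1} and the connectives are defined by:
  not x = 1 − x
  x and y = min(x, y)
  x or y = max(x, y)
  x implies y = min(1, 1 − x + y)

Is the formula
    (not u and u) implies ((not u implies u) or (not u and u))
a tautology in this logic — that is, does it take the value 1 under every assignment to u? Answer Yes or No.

u = 0 ↦ 1
u = 1/6 ↦ 1
u = 1/3 ↦ 1
u = 1/2 ↦ 1
u = 2/3 ↦ 1
u = 5/6 ↦ 1
u = 1 ↦ 1
Every assignment gives a value ≥ 1.

Yes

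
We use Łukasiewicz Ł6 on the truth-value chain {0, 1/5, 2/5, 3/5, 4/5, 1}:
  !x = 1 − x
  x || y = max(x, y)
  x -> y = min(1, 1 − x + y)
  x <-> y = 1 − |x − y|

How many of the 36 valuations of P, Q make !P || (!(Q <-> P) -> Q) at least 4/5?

30

value 1: 27 assignments (counts)
value 4/5: 3 assignments (counts)
value 3/5: 2 assignments
value 2/5: 2 assignments
value 1/5: 1 assignment
value 0: 1 assignment
So 30 of the 36 assignments meet the threshold.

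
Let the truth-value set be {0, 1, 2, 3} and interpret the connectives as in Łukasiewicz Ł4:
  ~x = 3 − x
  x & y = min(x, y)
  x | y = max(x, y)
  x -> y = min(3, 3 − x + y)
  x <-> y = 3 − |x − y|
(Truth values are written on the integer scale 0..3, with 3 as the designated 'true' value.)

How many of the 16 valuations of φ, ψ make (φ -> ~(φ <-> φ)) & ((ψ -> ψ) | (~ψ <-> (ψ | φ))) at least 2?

8

φ = 0, ψ = 0 ↦ 3  ≥
φ = 0, ψ = 1 ↦ 3  ≥
φ = 0, ψ = 2 ↦ 3  ≥
φ = 0, ψ = 3 ↦ 3  ≥
φ = 1, ψ = 0 ↦ 2  ≥
φ = 1, ψ = 1 ↦ 2  ≥
φ = 1, ψ = 2 ↦ 2  ≥
φ = 1, ψ = 3 ↦ 2  ≥
φ = 2, ψ = 0 ↦ 1  <
φ = 2, ψ = 1 ↦ 1  <
φ = 2, ψ = 2 ↦ 1  <
φ = 2, ψ = 3 ↦ 1  <
φ = 3, ψ = 0 ↦ 0  <
φ = 3, ψ = 1 ↦ 0  <
φ = 3, ψ = 2 ↦ 0  <
φ = 3, ψ = 3 ↦ 0  <
So 8 of the 16 assignments meet the threshold.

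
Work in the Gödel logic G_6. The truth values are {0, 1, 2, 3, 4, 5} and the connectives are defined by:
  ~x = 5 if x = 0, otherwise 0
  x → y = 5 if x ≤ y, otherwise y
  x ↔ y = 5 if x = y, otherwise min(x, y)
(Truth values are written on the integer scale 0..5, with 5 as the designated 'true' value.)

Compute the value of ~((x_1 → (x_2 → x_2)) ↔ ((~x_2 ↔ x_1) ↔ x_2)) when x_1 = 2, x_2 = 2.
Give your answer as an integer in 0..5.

x_2 → x_2 = 2 → 2 = 5
x_1 → (x_2 → x_2) = 2 → 5 = 5
~x_2 = ~2 = 0
~x_2 ↔ x_1 = 0 ↔ 2 = 0
(~x_2 ↔ x_1) ↔ x_2 = 0 ↔ 2 = 0
(x_1 → (x_2 → x_2)) ↔ ((~x_2 ↔ x_1) ↔ x_2) = 5 ↔ 0 = 0
~((x_1 → (x_2 → x_2)) ↔ ((~x_2 ↔ x_1) ↔ x_2)) = ~0 = 5

5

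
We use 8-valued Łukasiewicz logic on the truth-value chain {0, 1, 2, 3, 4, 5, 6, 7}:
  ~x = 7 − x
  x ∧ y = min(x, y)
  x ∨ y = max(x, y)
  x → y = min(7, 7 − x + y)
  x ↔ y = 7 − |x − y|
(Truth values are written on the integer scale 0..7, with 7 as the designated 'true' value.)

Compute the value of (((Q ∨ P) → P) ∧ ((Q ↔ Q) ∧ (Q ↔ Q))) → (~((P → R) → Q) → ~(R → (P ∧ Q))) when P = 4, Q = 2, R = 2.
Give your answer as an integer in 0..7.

Q ∨ P = 2 ∨ 4 = 4
(Q ∨ P) → P = 4 → 4 = 7
Q ↔ Q = 2 ↔ 2 = 7
Q ↔ Q = 2 ↔ 2 = 7
(Q ↔ Q) ∧ (Q ↔ Q) = 7 ∧ 7 = 7
((Q ∨ P) → P) ∧ ((Q ↔ Q) ∧ (Q ↔ Q)) = 7 ∧ 7 = 7
P → R = 4 → 2 = 5
(P → R) → Q = 5 → 2 = 4
~((P → R) → Q) = ~4 = 3
P ∧ Q = 4 ∧ 2 = 2
R → (P ∧ Q) = 2 → 2 = 7
~(R → (P ∧ Q)) = ~7 = 0
~((P → R) → Q) → ~(R → (P ∧ Q)) = 3 → 0 = 4
(((Q ∨ P) → P) ∧ ((Q ↔ Q) ∧ (Q ↔ Q))) → (~((P → R) → Q) → ~(R → (P ∧ Q))) = 7 → 4 = 4

4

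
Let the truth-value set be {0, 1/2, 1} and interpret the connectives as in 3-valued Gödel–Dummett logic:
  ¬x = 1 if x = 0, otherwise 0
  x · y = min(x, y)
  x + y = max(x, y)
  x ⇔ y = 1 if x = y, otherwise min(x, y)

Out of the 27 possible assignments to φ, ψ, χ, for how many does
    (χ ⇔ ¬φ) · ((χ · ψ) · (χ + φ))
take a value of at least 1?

value 1: 1 assignment (counts)
value 1/2: 3 assignments
value 0: 23 assignments
So 1 of the 27 assignments meets the threshold.

1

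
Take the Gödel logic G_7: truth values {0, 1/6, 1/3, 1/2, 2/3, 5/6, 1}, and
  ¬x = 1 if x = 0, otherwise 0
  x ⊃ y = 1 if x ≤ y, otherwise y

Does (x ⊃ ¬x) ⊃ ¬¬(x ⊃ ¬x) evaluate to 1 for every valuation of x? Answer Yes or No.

Yes

x = 0 ↦ 1
x = 1/6 ↦ 1
x = 1/3 ↦ 1
x = 1/2 ↦ 1
x = 2/3 ↦ 1
x = 5/6 ↦ 1
x = 1 ↦ 1
Every assignment gives a value ≥ 1.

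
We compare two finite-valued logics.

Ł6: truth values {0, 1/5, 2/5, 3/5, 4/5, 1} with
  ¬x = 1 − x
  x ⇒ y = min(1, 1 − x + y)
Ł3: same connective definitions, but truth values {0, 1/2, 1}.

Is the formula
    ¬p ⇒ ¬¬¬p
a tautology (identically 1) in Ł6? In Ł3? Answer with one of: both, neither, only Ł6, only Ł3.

both

In Ł6: every assignment gives 1 — tautology.
In Ł3: every assignment gives 1 — tautology.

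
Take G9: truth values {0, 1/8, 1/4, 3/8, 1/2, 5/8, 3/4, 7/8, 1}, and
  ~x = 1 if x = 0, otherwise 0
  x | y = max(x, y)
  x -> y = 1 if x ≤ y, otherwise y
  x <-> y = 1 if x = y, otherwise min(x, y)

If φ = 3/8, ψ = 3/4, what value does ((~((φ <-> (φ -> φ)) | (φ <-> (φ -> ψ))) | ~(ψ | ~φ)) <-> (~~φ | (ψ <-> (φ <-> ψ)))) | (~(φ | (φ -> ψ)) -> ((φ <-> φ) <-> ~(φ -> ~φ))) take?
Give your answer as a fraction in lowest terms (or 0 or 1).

1

φ -> φ = 3/8 -> 3/8 = 1
φ <-> (φ -> φ) = 3/8 <-> 1 = 3/8
φ -> ψ = 3/8 -> 3/4 = 1
φ <-> (φ -> ψ) = 3/8 <-> 1 = 3/8
(φ <-> (φ -> φ)) | (φ <-> (φ -> ψ)) = 3/8 | 3/8 = 3/8
~((φ <-> (φ -> φ)) | (φ <-> (φ -> ψ))) = ~3/8 = 0
~φ = ~3/8 = 0
ψ | ~φ = 3/4 | 0 = 3/4
~(ψ | ~φ) = ~3/4 = 0
~((φ <-> (φ -> φ)) | (φ <-> (φ -> ψ))) | ~(ψ | ~φ) = 0 | 0 = 0
~φ = ~3/8 = 0
~~φ = ~0 = 1
φ <-> ψ = 3/8 <-> 3/4 = 3/8
ψ <-> (φ <-> ψ) = 3/4 <-> 3/8 = 3/8
~~φ | (ψ <-> (φ <-> ψ)) = 1 | 3/8 = 1
(~((φ <-> (φ -> φ)) | (φ <-> (φ -> ψ))) | ~(ψ | ~φ)) <-> (~~φ | (ψ <-> (φ <-> ψ))) = 0 <-> 1 = 0
φ -> ψ = 3/8 -> 3/4 = 1
φ | (φ -> ψ) = 3/8 | 1 = 1
~(φ | (φ -> ψ)) = ~1 = 0
φ <-> φ = 3/8 <-> 3/8 = 1
~φ = ~3/8 = 0
φ -> ~φ = 3/8 -> 0 = 0
~(φ -> ~φ) = ~0 = 1
(φ <-> φ) <-> ~(φ -> ~φ) = 1 <-> 1 = 1
~(φ | (φ -> ψ)) -> ((φ <-> φ) <-> ~(φ -> ~φ)) = 0 -> 1 = 1
((~((φ <-> (φ -> φ)) | (φ <-> (φ -> ψ))) | ~(ψ | ~φ)) <-> (~~φ | (ψ <-> (φ <-> ψ)))) | (~(φ | (φ -> ψ)) -> ((φ <-> φ) <-> ~(φ -> ~φ))) = 0 | 1 = 1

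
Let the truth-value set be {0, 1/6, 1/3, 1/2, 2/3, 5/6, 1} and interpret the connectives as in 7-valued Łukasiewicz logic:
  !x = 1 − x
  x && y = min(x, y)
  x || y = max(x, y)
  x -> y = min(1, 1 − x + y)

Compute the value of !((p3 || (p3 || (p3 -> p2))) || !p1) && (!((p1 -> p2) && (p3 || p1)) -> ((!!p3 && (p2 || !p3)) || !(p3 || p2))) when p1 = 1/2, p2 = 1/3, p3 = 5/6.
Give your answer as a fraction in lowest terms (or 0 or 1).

1/6

p3 -> p2 = 5/6 -> 1/3 = 1/2
p3 || (p3 -> p2) = 5/6 || 1/2 = 5/6
p3 || (p3 || (p3 -> p2)) = 5/6 || 5/6 = 5/6
!p1 = !1/2 = 1/2
(p3 || (p3 || (p3 -> p2))) || !p1 = 5/6 || 1/2 = 5/6
!((p3 || (p3 || (p3 -> p2))) || !p1) = !5/6 = 1/6
p1 -> p2 = 1/2 -> 1/3 = 5/6
p3 || p1 = 5/6 || 1/2 = 5/6
(p1 -> p2) && (p3 || p1) = 5/6 && 5/6 = 5/6
!((p1 -> p2) && (p3 || p1)) = !5/6 = 1/6
!p3 = !5/6 = 1/6
!!p3 = !1/6 = 5/6
!p3 = !5/6 = 1/6
p2 || !p3 = 1/3 || 1/6 = 1/3
!!p3 && (p2 || !p3) = 5/6 && 1/3 = 1/3
p3 || p2 = 5/6 || 1/3 = 5/6
!(p3 || p2) = !5/6 = 1/6
(!!p3 && (p2 || !p3)) || !(p3 || p2) = 1/3 || 1/6 = 1/3
!((p1 -> p2) && (p3 || p1)) -> ((!!p3 && (p2 || !p3)) || !(p3 || p2)) = 1/6 -> 1/3 = 1
!((p3 || (p3 || (p3 -> p2))) || !p1) && (!((p1 -> p2) && (p3 || p1)) -> ((!!p3 && (p2 || !p3)) || !(p3 || p2))) = 1/6 && 1 = 1/6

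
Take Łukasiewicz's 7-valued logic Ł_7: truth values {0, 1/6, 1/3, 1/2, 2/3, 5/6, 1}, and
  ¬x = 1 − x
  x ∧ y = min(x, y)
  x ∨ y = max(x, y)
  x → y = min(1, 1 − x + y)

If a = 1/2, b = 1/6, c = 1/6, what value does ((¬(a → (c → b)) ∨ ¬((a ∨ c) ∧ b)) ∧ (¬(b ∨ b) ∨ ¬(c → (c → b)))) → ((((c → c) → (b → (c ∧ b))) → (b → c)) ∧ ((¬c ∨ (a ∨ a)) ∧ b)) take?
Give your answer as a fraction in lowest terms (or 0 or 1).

1/3

c → b = 1/6 → 1/6 = 1
a → (c → b) = 1/2 → 1 = 1
¬(a → (c → b)) = ¬1 = 0
a ∨ c = 1/2 ∨ 1/6 = 1/2
(a ∨ c) ∧ b = 1/2 ∧ 1/6 = 1/6
¬((a ∨ c) ∧ b) = ¬1/6 = 5/6
¬(a → (c → b)) ∨ ¬((a ∨ c) ∧ b) = 0 ∨ 5/6 = 5/6
b ∨ b = 1/6 ∨ 1/6 = 1/6
¬(b ∨ b) = ¬1/6 = 5/6
c → b = 1/6 → 1/6 = 1
c → (c → b) = 1/6 → 1 = 1
¬(c → (c → b)) = ¬1 = 0
¬(b ∨ b) ∨ ¬(c → (c → b)) = 5/6 ∨ 0 = 5/6
(¬(a → (c → b)) ∨ ¬((a ∨ c) ∧ b)) ∧ (¬(b ∨ b) ∨ ¬(c → (c → b))) = 5/6 ∧ 5/6 = 5/6
c → c = 1/6 → 1/6 = 1
c ∧ b = 1/6 ∧ 1/6 = 1/6
b → (c ∧ b) = 1/6 → 1/6 = 1
(c → c) → (b → (c ∧ b)) = 1 → 1 = 1
b → c = 1/6 → 1/6 = 1
((c → c) → (b → (c ∧ b))) → (b → c) = 1 → 1 = 1
¬c = ¬1/6 = 5/6
a ∨ a = 1/2 ∨ 1/2 = 1/2
¬c ∨ (a ∨ a) = 5/6 ∨ 1/2 = 5/6
(¬c ∨ (a ∨ a)) ∧ b = 5/6 ∧ 1/6 = 1/6
(((c → c) → (b → (c ∧ b))) → (b → c)) ∧ ((¬c ∨ (a ∨ a)) ∧ b) = 1 ∧ 1/6 = 1/6
((¬(a → (c → b)) ∨ ¬((a ∨ c) ∧ b)) ∧ (¬(b ∨ b) ∨ ¬(c → (c → b)))) → ((((c → c) → (b → (c ∧ b))) → (b → c)) ∧ ((¬c ∨ (a ∨ a)) ∧ b)) = 5/6 → 1/6 = 1/3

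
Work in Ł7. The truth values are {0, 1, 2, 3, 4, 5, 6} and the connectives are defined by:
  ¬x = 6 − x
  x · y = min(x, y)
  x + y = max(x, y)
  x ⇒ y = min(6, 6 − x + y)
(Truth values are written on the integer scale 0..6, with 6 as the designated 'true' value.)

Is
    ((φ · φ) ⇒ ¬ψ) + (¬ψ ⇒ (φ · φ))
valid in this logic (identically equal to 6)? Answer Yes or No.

At φ = 3, ψ = 4, for instance:
φ · φ = 3 · 3 = 3
¬ψ = ¬4 = 2
(φ · φ) ⇒ ¬ψ = 3 ⇒ 2 = 5
¬ψ ⇒ (φ · φ) = 2 ⇒ 3 = 6
((φ · φ) ⇒ ¬ψ) + (¬ψ ⇒ (φ · φ)) = 5 + 6 = 6
and checking the remaining 48 assignments likewise gives ≥ 6 in every case.

Yes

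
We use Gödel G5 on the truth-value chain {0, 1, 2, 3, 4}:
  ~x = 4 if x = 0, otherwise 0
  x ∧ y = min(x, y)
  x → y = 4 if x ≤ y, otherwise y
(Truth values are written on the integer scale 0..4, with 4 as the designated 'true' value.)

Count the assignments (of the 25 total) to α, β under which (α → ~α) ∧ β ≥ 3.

value 4: 1 assignment (counts)
value 3: 1 assignment (counts)
value 2: 1 assignment
value 1: 1 assignment
value 0: 21 assignments
So 2 of the 25 assignments meet the threshold.

2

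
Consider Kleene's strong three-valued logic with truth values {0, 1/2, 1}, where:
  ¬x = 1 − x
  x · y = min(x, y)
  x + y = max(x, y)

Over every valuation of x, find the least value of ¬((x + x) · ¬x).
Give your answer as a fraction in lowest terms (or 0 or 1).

Take x = 1/2:
x + x = 1/2 + 1/2 = 1/2
¬x = ¬1/2 = 1/2
(x + x) · ¬x = 1/2 · 1/2 = 1/2
¬((x + x) · ¬x) = ¬1/2 = 1/2
No assignment yields a value below 1/2, so this is the minimum.

1/2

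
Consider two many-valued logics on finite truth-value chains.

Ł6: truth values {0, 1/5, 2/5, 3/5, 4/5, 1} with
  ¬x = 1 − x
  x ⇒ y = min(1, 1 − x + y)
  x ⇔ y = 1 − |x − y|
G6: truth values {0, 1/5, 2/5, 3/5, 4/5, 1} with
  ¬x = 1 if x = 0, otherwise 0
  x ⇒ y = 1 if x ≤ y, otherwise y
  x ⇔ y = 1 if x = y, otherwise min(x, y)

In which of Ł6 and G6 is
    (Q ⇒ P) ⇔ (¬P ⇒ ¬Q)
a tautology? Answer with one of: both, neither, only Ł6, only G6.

In Ł6: every assignment gives 1 — tautology.
In G6: at P = 1/5, Q = 2/5 the value is 1/5 — not a tautology.

only Ł6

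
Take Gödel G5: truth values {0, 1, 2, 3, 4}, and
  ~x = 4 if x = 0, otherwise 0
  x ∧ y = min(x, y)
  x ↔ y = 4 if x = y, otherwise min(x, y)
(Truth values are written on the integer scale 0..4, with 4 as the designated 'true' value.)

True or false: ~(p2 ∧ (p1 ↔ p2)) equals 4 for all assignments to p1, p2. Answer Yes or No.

Counterexample: take p1 = 1, p2 = 1.
p1 ↔ p2 = 1 ↔ 1 = 4
p2 ∧ (p1 ↔ p2) = 1 ∧ 4 = 1
~(p2 ∧ (p1 ↔ p2)) = ~1 = 0
This gives 0 ≠ 4.

No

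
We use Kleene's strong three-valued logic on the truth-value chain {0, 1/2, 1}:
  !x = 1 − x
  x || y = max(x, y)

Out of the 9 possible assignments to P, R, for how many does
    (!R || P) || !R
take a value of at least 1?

5

P = 0, R = 0 ↦ 1  ≥
P = 0, R = 1/2 ↦ 1/2  <
P = 0, R = 1 ↦ 0  <
P = 1/2, R = 0 ↦ 1  ≥
P = 1/2, R = 1/2 ↦ 1/2  <
P = 1/2, R = 1 ↦ 1/2  <
P = 1, R = 0 ↦ 1  ≥
P = 1, R = 1/2 ↦ 1  ≥
P = 1, R = 1 ↦ 1  ≥
So 5 of the 9 assignments meet the threshold.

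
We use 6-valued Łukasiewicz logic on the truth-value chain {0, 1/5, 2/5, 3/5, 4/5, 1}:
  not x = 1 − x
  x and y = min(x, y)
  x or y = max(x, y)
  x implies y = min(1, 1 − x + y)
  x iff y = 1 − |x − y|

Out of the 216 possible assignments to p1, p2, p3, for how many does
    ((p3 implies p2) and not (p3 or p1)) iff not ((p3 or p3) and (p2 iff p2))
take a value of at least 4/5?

156

value 1: 126 assignments (counts)
value 4/5: 30 assignments (counts)
value 3/5: 24 assignments
value 2/5: 18 assignments
value 1/5: 12 assignments
value 0: 6 assignments
So 156 of the 216 assignments meet the threshold.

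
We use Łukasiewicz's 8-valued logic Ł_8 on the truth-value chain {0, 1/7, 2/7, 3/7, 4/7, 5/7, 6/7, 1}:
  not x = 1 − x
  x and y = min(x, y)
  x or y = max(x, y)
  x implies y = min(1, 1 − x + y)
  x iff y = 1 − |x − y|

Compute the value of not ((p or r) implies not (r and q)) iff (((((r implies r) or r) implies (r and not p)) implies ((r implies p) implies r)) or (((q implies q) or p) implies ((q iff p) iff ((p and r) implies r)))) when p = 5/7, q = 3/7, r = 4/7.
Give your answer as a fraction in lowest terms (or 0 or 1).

p or r = 5/7 or 4/7 = 5/7
r and q = 4/7 and 3/7 = 3/7
not (r and q) = not 3/7 = 4/7
(p or r) implies not (r and q) = 5/7 implies 4/7 = 6/7
not ((p or r) implies not (r and q)) = not 6/7 = 1/7
r implies r = 4/7 implies 4/7 = 1
(r implies r) or r = 1 or 4/7 = 1
not p = not 5/7 = 2/7
r and not p = 4/7 and 2/7 = 2/7
((r implies r) or r) implies (r and not p) = 1 implies 2/7 = 2/7
r implies p = 4/7 implies 5/7 = 1
(r implies p) implies r = 1 implies 4/7 = 4/7
(((r implies r) or r) implies (r and not p)) implies ((r implies p) implies r) = 2/7 implies 4/7 = 1
q implies q = 3/7 implies 3/7 = 1
(q implies q) or p = 1 or 5/7 = 1
q iff p = 3/7 iff 5/7 = 5/7
p and r = 5/7 and 4/7 = 4/7
(p and r) implies r = 4/7 implies 4/7 = 1
(q iff p) iff ((p and r) implies r) = 5/7 iff 1 = 5/7
((q implies q) or p) implies ((q iff p) iff ((p and r) implies r)) = 1 implies 5/7 = 5/7
((((r implies r) or r) implies (r and not p)) implies ((r implies p) implies r)) or (((q implies q) or p) implies ((q iff p) iff ((p and r) implies r))) = 1 or 5/7 = 1
not ((p or r) implies not (r and q)) iff (((((r implies r) or r) implies (r and not p)) implies ((r implies p) implies r)) or (((q implies q) or p) implies ((q iff p) iff ((p and r) implies r)))) = 1/7 iff 1 = 1/7

1/7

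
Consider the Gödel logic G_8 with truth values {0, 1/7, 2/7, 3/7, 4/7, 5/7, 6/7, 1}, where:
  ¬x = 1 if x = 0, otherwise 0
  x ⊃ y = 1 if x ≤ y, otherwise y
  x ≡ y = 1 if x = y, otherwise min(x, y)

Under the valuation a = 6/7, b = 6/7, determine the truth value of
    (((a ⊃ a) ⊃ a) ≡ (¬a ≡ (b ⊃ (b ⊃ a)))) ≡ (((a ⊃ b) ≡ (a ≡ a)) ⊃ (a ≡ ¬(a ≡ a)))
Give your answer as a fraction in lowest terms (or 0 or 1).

a ⊃ a = 6/7 ⊃ 6/7 = 1
(a ⊃ a) ⊃ a = 1 ⊃ 6/7 = 6/7
¬a = ¬6/7 = 0
b ⊃ a = 6/7 ⊃ 6/7 = 1
b ⊃ (b ⊃ a) = 6/7 ⊃ 1 = 1
¬a ≡ (b ⊃ (b ⊃ a)) = 0 ≡ 1 = 0
((a ⊃ a) ⊃ a) ≡ (¬a ≡ (b ⊃ (b ⊃ a))) = 6/7 ≡ 0 = 0
a ⊃ b = 6/7 ⊃ 6/7 = 1
a ≡ a = 6/7 ≡ 6/7 = 1
(a ⊃ b) ≡ (a ≡ a) = 1 ≡ 1 = 1
a ≡ a = 6/7 ≡ 6/7 = 1
¬(a ≡ a) = ¬1 = 0
a ≡ ¬(a ≡ a) = 6/7 ≡ 0 = 0
((a ⊃ b) ≡ (a ≡ a)) ⊃ (a ≡ ¬(a ≡ a)) = 1 ⊃ 0 = 0
(((a ⊃ a) ⊃ a) ≡ (¬a ≡ (b ⊃ (b ⊃ a)))) ≡ (((a ⊃ b) ≡ (a ≡ a)) ⊃ (a ≡ ¬(a ≡ a))) = 0 ≡ 0 = 1

1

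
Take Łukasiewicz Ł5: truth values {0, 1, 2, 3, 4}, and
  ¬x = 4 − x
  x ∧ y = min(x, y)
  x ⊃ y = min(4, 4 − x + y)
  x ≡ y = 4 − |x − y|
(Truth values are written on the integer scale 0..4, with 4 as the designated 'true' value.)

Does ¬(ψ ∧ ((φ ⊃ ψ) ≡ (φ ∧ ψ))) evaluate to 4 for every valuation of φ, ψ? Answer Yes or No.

Counterexample: take φ = 1, ψ = 1.
φ ⊃ ψ = 1 ⊃ 1 = 4
φ ∧ ψ = 1 ∧ 1 = 1
(φ ⊃ ψ) ≡ (φ ∧ ψ) = 4 ≡ 1 = 1
ψ ∧ ((φ ⊃ ψ) ≡ (φ ∧ ψ)) = 1 ∧ 1 = 1
¬(ψ ∧ ((φ ⊃ ψ) ≡ (φ ∧ ψ))) = ¬1 = 3
This gives 3 ≠ 4.

No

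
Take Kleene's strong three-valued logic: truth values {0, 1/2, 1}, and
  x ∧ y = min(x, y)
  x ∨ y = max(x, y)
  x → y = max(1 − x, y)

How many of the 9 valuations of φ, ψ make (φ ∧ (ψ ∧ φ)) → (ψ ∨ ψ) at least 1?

φ = 0, ψ = 0 ↦ 1  ≥
φ = 0, ψ = 1/2 ↦ 1  ≥
φ = 0, ψ = 1 ↦ 1  ≥
φ = 1/2, ψ = 0 ↦ 1  ≥
φ = 1/2, ψ = 1/2 ↦ 1/2  <
φ = 1/2, ψ = 1 ↦ 1  ≥
φ = 1, ψ = 0 ↦ 1  ≥
φ = 1, ψ = 1/2 ↦ 1/2  <
φ = 1, ψ = 1 ↦ 1  ≥
So 7 of the 9 assignments meet the threshold.

7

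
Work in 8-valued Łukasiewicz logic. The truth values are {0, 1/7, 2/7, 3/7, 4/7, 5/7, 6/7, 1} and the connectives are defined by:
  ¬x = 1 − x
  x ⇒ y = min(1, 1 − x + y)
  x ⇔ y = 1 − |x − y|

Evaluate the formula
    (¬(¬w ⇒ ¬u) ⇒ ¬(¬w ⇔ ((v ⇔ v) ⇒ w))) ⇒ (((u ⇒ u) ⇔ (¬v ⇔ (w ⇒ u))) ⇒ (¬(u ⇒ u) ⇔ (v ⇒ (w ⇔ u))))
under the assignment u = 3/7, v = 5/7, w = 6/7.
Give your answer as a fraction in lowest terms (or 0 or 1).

¬w = ¬6/7 = 1/7
¬u = ¬3/7 = 4/7
¬w ⇒ ¬u = 1/7 ⇒ 4/7 = 1
¬(¬w ⇒ ¬u) = ¬1 = 0
¬w = ¬6/7 = 1/7
v ⇔ v = 5/7 ⇔ 5/7 = 1
(v ⇔ v) ⇒ w = 1 ⇒ 6/7 = 6/7
¬w ⇔ ((v ⇔ v) ⇒ w) = 1/7 ⇔ 6/7 = 2/7
¬(¬w ⇔ ((v ⇔ v) ⇒ w)) = ¬2/7 = 5/7
¬(¬w ⇒ ¬u) ⇒ ¬(¬w ⇔ ((v ⇔ v) ⇒ w)) = 0 ⇒ 5/7 = 1
u ⇒ u = 3/7 ⇒ 3/7 = 1
¬v = ¬5/7 = 2/7
w ⇒ u = 6/7 ⇒ 3/7 = 4/7
¬v ⇔ (w ⇒ u) = 2/7 ⇔ 4/7 = 5/7
(u ⇒ u) ⇔ (¬v ⇔ (w ⇒ u)) = 1 ⇔ 5/7 = 5/7
u ⇒ u = 3/7 ⇒ 3/7 = 1
¬(u ⇒ u) = ¬1 = 0
w ⇔ u = 6/7 ⇔ 3/7 = 4/7
v ⇒ (w ⇔ u) = 5/7 ⇒ 4/7 = 6/7
¬(u ⇒ u) ⇔ (v ⇒ (w ⇔ u)) = 0 ⇔ 6/7 = 1/7
((u ⇒ u) ⇔ (¬v ⇔ (w ⇒ u))) ⇒ (¬(u ⇒ u) ⇔ (v ⇒ (w ⇔ u))) = 5/7 ⇒ 1/7 = 3/7
(¬(¬w ⇒ ¬u) ⇒ ¬(¬w ⇔ ((v ⇔ v) ⇒ w))) ⇒ (((u ⇒ u) ⇔ (¬v ⇔ (w ⇒ u))) ⇒ (¬(u ⇒ u) ⇔ (v ⇒ (w ⇔ u)))) = 1 ⇒ 3/7 = 3/7

3/7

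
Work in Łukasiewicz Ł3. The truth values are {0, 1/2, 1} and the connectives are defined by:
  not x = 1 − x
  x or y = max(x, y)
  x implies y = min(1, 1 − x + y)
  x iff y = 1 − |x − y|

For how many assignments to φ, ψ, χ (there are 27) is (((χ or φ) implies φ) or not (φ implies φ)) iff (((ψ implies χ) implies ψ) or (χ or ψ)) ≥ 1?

value 1: 13 assignments (counts)
value 1/2: 8 assignments
value 0: 6 assignments
So 13 of the 27 assignments meet the threshold.

13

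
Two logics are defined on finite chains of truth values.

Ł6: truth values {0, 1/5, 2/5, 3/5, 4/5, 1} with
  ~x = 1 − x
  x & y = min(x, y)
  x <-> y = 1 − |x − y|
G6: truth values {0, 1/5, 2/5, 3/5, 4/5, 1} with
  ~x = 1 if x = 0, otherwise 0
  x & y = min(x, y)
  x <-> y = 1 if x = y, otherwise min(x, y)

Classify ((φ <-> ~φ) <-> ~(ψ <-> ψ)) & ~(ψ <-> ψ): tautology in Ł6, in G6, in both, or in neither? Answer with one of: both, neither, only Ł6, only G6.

neither

In Ł6: at φ = 0, ψ = 0 the value is 0 — not a tautology.
In G6: at φ = 0, ψ = 0 the value is 0 — not a tautology.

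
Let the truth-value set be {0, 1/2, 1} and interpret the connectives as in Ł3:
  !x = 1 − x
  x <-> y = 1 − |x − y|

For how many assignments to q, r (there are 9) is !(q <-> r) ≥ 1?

q = 0, r = 0 ↦ 0  <
q = 0, r = 1/2 ↦ 1/2  <
q = 0, r = 1 ↦ 1  ≥
q = 1/2, r = 0 ↦ 1/2  <
q = 1/2, r = 1/2 ↦ 0  <
q = 1/2, r = 1 ↦ 1/2  <
q = 1, r = 0 ↦ 1  ≥
q = 1, r = 1/2 ↦ 1/2  <
q = 1, r = 1 ↦ 0  <
So 2 of the 9 assignments meet the threshold.

2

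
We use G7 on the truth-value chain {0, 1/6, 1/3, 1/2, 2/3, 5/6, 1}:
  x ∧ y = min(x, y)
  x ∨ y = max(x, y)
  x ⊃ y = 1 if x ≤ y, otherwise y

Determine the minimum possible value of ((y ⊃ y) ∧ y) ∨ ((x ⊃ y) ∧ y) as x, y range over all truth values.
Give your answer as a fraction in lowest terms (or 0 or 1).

0

Take x = 0, y = 0:
y ⊃ y = 0 ⊃ 0 = 1
(y ⊃ y) ∧ y = 1 ∧ 0 = 0
x ⊃ y = 0 ⊃ 0 = 1
(x ⊃ y) ∧ y = 1 ∧ 0 = 0
((y ⊃ y) ∧ y) ∨ ((x ⊃ y) ∧ y) = 0 ∨ 0 = 0
No assignment yields a value below 0, so this is the minimum.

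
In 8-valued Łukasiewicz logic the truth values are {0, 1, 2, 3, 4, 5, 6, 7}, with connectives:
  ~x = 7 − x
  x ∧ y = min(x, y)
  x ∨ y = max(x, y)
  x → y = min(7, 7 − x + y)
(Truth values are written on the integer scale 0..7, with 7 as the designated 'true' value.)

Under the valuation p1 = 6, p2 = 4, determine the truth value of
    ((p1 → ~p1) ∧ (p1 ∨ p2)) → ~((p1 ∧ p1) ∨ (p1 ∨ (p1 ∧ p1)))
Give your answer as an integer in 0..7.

~p1 = ~6 = 1
p1 → ~p1 = 6 → 1 = 2
p1 ∨ p2 = 6 ∨ 4 = 6
(p1 → ~p1) ∧ (p1 ∨ p2) = 2 ∧ 6 = 2
p1 ∧ p1 = 6 ∧ 6 = 6
p1 ∧ p1 = 6 ∧ 6 = 6
p1 ∨ (p1 ∧ p1) = 6 ∨ 6 = 6
(p1 ∧ p1) ∨ (p1 ∨ (p1 ∧ p1)) = 6 ∨ 6 = 6
~((p1 ∧ p1) ∨ (p1 ∨ (p1 ∧ p1))) = ~6 = 1
((p1 → ~p1) ∧ (p1 ∨ p2)) → ~((p1 ∧ p1) ∨ (p1 ∨ (p1 ∧ p1))) = 2 → 1 = 6

6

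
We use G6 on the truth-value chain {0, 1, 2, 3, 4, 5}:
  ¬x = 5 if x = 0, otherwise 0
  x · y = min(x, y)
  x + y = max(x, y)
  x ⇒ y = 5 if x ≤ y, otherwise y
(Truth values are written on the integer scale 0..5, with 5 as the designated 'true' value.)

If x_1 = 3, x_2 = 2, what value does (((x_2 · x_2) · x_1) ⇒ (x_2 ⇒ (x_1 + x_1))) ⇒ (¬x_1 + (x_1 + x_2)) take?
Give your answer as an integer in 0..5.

3

x_2 · x_2 = 2 · 2 = 2
(x_2 · x_2) · x_1 = 2 · 3 = 2
x_1 + x_1 = 3 + 3 = 3
x_2 ⇒ (x_1 + x_1) = 2 ⇒ 3 = 5
((x_2 · x_2) · x_1) ⇒ (x_2 ⇒ (x_1 + x_1)) = 2 ⇒ 5 = 5
¬x_1 = ¬3 = 0
x_1 + x_2 = 3 + 2 = 3
¬x_1 + (x_1 + x_2) = 0 + 3 = 3
(((x_2 · x_2) · x_1) ⇒ (x_2 ⇒ (x_1 + x_1))) ⇒ (¬x_1 + (x_1 + x_2)) = 5 ⇒ 3 = 3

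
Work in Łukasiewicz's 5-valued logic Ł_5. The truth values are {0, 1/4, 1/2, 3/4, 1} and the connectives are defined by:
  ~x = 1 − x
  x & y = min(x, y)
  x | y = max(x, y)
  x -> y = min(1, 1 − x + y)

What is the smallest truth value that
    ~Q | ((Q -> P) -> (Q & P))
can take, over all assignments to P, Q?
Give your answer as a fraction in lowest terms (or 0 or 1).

Take P = 0, Q = 1/2:
~Q = ~1/2 = 1/2
Q -> P = 1/2 -> 0 = 1/2
Q & P = 1/2 & 0 = 0
(Q -> P) -> (Q & P) = 1/2 -> 0 = 1/2
~Q | ((Q -> P) -> (Q & P)) = 1/2 | 1/2 = 1/2
No assignment yields a value below 1/2, so this is the minimum.

1/2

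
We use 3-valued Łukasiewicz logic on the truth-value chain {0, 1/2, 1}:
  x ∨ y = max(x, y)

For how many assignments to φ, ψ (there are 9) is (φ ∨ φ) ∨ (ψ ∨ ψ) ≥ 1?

φ = 0, ψ = 0 ↦ 0  <
φ = 0, ψ = 1/2 ↦ 1/2  <
φ = 0, ψ = 1 ↦ 1  ≥
φ = 1/2, ψ = 0 ↦ 1/2  <
φ = 1/2, ψ = 1/2 ↦ 1/2  <
φ = 1/2, ψ = 1 ↦ 1  ≥
φ = 1, ψ = 0 ↦ 1  ≥
φ = 1, ψ = 1/2 ↦ 1  ≥
φ = 1, ψ = 1 ↦ 1  ≥
So 5 of the 9 assignments meet the threshold.

5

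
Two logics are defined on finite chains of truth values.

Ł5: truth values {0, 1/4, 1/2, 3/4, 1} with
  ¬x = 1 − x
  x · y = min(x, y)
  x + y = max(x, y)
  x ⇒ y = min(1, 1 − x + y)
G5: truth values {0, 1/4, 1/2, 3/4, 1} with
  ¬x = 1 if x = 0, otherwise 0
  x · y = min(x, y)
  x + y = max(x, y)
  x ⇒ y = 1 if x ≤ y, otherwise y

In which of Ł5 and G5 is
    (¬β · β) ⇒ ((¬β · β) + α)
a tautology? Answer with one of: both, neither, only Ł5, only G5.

In Ł5: every assignment gives 1 — tautology.
In G5: every assignment gives 1 — tautology.

both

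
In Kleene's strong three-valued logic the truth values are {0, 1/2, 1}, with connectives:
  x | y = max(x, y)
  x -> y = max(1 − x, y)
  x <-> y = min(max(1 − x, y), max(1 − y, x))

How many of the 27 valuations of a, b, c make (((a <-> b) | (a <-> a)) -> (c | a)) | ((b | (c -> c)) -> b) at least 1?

value 1: 19 assignments (counts)
value 1/2: 7 assignments
value 0: 1 assignment
So 19 of the 27 assignments meet the threshold.

19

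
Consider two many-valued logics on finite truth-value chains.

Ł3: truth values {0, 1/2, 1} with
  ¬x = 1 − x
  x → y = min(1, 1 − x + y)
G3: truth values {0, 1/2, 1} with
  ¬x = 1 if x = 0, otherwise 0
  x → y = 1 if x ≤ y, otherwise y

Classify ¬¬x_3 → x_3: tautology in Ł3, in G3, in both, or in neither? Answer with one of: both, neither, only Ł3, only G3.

only Ł3

In Ł3: every assignment gives 1 — tautology.
In G3: at x_3 = 1/2 the value is 1/2 — not a tautology.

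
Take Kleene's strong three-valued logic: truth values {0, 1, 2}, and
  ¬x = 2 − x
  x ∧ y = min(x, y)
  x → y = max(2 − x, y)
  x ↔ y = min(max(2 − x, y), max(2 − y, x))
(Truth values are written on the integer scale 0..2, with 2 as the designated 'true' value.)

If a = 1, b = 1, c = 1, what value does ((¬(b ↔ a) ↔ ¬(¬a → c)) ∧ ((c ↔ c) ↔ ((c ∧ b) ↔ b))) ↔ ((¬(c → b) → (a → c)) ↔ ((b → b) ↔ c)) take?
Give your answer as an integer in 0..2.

b ↔ a = 1 ↔ 1 = 1
¬(b ↔ a) = ¬1 = 1
¬a = ¬1 = 1
¬a → c = 1 → 1 = 1
¬(¬a → c) = ¬1 = 1
¬(b ↔ a) ↔ ¬(¬a → c) = 1 ↔ 1 = 1
c ↔ c = 1 ↔ 1 = 1
c ∧ b = 1 ∧ 1 = 1
(c ∧ b) ↔ b = 1 ↔ 1 = 1
(c ↔ c) ↔ ((c ∧ b) ↔ b) = 1 ↔ 1 = 1
(¬(b ↔ a) ↔ ¬(¬a → c)) ∧ ((c ↔ c) ↔ ((c ∧ b) ↔ b)) = 1 ∧ 1 = 1
c → b = 1 → 1 = 1
¬(c → b) = ¬1 = 1
a → c = 1 → 1 = 1
¬(c → b) → (a → c) = 1 → 1 = 1
b → b = 1 → 1 = 1
(b → b) ↔ c = 1 ↔ 1 = 1
(¬(c → b) → (a → c)) ↔ ((b → b) ↔ c) = 1 ↔ 1 = 1
((¬(b ↔ a) ↔ ¬(¬a → c)) ∧ ((c ↔ c) ↔ ((c ∧ b) ↔ b))) ↔ ((¬(c → b) → (a → c)) ↔ ((b → b) ↔ c)) = 1 ↔ 1 = 1

1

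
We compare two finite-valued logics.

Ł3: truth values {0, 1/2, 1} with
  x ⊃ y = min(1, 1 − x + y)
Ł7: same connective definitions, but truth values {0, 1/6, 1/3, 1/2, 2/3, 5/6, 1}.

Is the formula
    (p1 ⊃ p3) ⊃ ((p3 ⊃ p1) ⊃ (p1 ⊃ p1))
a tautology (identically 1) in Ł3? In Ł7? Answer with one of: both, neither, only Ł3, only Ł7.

both

In Ł3: every assignment gives 1 — tautology.
In Ł7: every assignment gives 1 — tautology.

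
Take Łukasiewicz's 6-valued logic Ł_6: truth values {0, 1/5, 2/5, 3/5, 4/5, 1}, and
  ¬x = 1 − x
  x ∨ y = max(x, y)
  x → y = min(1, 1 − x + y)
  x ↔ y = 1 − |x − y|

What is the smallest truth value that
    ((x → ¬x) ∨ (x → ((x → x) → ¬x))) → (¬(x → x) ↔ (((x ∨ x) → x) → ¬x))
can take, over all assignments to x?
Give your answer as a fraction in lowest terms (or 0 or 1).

0

Take x = 0:
¬x = ¬0 = 1
x → ¬x = 0 → 1 = 1
x → x = 0 → 0 = 1
¬x = ¬0 = 1
(x → x) → ¬x = 1 → 1 = 1
x → ((x → x) → ¬x) = 0 → 1 = 1
(x → ¬x) ∨ (x → ((x → x) → ¬x)) = 1 ∨ 1 = 1
x → x = 0 → 0 = 1
¬(x → x) = ¬1 = 0
x ∨ x = 0 ∨ 0 = 0
(x ∨ x) → x = 0 → 0 = 1
¬x = ¬0 = 1
((x ∨ x) → x) → ¬x = 1 → 1 = 1
¬(x → x) ↔ (((x ∨ x) → x) → ¬x) = 0 ↔ 1 = 0
((x → ¬x) ∨ (x → ((x → x) → ¬x))) → (¬(x → x) ↔ (((x ∨ x) → x) → ¬x)) = 1 → 0 = 0
No assignment yields a value below 0, so this is the minimum.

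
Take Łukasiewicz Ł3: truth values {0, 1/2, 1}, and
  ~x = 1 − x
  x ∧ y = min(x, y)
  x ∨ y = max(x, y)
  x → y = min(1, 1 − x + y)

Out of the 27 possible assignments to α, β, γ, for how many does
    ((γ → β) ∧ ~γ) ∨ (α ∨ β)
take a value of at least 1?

19

value 1: 19 assignments (counts)
value 1/2: 7 assignments
value 0: 1 assignment
So 19 of the 27 assignments meet the threshold.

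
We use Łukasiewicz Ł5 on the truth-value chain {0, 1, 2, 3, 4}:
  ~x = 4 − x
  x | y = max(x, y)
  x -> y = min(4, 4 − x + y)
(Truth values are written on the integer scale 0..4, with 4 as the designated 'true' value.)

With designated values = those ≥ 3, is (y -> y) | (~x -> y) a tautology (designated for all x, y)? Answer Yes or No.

Yes

At x = 4, y = 1, for instance:
y -> y = 1 -> 1 = 4
~x = ~4 = 0
~x -> y = 0 -> 1 = 4
(y -> y) | (~x -> y) = 4 | 4 = 4
and checking the remaining 24 assignments likewise gives ≥ 3 in every case.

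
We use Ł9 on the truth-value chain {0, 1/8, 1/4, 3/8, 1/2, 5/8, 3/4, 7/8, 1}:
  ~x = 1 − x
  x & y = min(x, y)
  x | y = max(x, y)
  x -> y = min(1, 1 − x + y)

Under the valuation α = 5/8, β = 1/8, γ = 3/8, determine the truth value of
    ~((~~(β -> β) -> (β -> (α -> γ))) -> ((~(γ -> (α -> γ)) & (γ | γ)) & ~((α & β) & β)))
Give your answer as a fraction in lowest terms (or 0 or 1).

1

β -> β = 1/8 -> 1/8 = 1
~(β -> β) = ~1 = 0
~~(β -> β) = ~0 = 1
α -> γ = 5/8 -> 3/8 = 3/4
β -> (α -> γ) = 1/8 -> 3/4 = 1
~~(β -> β) -> (β -> (α -> γ)) = 1 -> 1 = 1
α -> γ = 5/8 -> 3/8 = 3/4
γ -> (α -> γ) = 3/8 -> 3/4 = 1
~(γ -> (α -> γ)) = ~1 = 0
γ | γ = 3/8 | 3/8 = 3/8
~(γ -> (α -> γ)) & (γ | γ) = 0 & 3/8 = 0
α & β = 5/8 & 1/8 = 1/8
(α & β) & β = 1/8 & 1/8 = 1/8
~((α & β) & β) = ~1/8 = 7/8
(~(γ -> (α -> γ)) & (γ | γ)) & ~((α & β) & β) = 0 & 7/8 = 0
(~~(β -> β) -> (β -> (α -> γ))) -> ((~(γ -> (α -> γ)) & (γ | γ)) & ~((α & β) & β)) = 1 -> 0 = 0
~((~~(β -> β) -> (β -> (α -> γ))) -> ((~(γ -> (α -> γ)) & (γ | γ)) & ~((α & β) & β))) = ~0 = 1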